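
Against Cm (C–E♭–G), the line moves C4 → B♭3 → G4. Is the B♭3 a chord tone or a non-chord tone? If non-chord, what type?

The harmony at that moment is C minor triad (C, E♭, G); B♭3 is not a chord tone.
It is approached by step down from C4 and left by leap up to G4.
Step in, leap out — an escape tone.

Non-chord tone — an escape tone.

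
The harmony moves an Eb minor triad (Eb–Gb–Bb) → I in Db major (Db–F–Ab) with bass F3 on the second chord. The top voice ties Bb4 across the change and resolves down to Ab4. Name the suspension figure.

At the second chord the bass is F3. The suspended Bb4 lies a fourth above the bass; after resolving down by step to Ab4, the interval above the bass becomes a third.
Suspension figures are named by those two intervals: 4–3.

4–3 suspension.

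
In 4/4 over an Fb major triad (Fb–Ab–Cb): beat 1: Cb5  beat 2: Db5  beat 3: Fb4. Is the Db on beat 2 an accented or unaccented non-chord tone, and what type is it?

Unaccented escape tone.

The harmony at that moment is Fb major triad (Fb, Ab, Cb); Db5 is not a chord tone.
It is approached by step up from Cb5 and left by leap down to Fb4.
Step in, leap out — an escape tone.
It falls on a weak beat, so it is unaccented.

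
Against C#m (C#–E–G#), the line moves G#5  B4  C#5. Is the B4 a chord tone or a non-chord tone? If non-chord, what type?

Non-chord tone — an appoggiatura.

The harmony at that moment is C# minor triad (C#, E, G#); B4 is not a chord tone.
It is approached by leap down from G#5 and left by step up to C#5.
Leap in, step out — an appoggiatura.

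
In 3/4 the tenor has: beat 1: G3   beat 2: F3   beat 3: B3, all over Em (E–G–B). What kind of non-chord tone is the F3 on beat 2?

The harmony at that moment is E minor triad (E, G, B); F3 is not a chord tone.
It is approached by step down from G3 and left by leap up to B3.
Step in, leap out, on a weak beat — an escape tone.

Escape tone.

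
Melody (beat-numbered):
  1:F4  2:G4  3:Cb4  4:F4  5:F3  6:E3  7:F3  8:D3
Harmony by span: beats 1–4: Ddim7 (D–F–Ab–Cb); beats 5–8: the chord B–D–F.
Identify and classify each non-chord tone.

The harmony at that moment is D diminished seventh chord (D, F, Ab, Cb); G4 is not a chord tone.
It is approached by step up from F4 and left by leap down to Cb4.
Step in, leap out — an escape tone.
The harmony at that moment is B diminished triad (B, D, F); E3 is not a chord tone.
It is approached by step down from F3 and left by step up to F3.
Step away and step back to the same note — a neighbor tone (lower neighbor).

G4 (beat 2) — escape tone; E3 (beat 6) — neighbor tone.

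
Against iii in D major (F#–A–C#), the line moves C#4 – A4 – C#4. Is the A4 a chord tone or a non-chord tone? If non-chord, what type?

Chord tone (the third of F# minor triad).

F# minor triad contains F#, A, C#; A is the third, so it is a chord tone.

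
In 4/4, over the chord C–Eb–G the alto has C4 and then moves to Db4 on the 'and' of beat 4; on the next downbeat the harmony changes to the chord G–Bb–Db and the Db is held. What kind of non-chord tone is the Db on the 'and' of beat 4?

The harmony at that moment is C minor triad (C, Eb, G); Db4 is not a chord tone.
It is approached by step up from C4 and then sustained as the same pitch into the next harmony.
Arriving early and becoming a chord tone when the harmony changes — an anticipation.

Anticipation.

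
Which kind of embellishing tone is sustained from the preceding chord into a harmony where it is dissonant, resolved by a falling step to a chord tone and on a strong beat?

Suspension.

Approach: by preparation — the pitch is first a chord tone, then held (tied or repeated) while the harmony changes under it. Departure: down by step. Metric position: strong.
A prepared dissonance that resolves downward by step — a suspension. (The same figure resolving upward would be a retardation.)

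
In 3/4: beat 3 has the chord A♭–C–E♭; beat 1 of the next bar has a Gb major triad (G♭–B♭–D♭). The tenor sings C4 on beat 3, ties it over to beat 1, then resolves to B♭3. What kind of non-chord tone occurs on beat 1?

The harmony at that moment is G♭ major triad (G♭, B♭, D♭); C4 is not a chord tone.
It is held over (the same pitch as the preceding C4) and left by step down to B♭3.
Held over from the previous chord and resolving down by step — a suspension.

Suspension.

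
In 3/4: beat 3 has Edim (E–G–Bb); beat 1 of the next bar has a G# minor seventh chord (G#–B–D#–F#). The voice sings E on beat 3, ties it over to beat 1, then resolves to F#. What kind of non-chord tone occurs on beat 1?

The harmony at that moment is G# minor seventh chord (G#, B, D#, F#); E is not a chord tone.
It is held over (the same pitch as the preceding E) and left by step up to F#.
Held over from the previous chord and resolving up by step — a retardation.

Retardation.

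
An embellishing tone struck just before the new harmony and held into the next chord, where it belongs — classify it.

Approach: ahead of the chord change (typically by step), so it is dissonant against the current harmony. Departure: none — the same pitch is restated or held and is a chord tone of the new harmony.
Dissonant first, consonant once the harmony catches up: the note simply arrives early — an anticipation. (The reverse timing, consonant first and dissonant after the change, would be a suspension or retardation.)

Anticipation.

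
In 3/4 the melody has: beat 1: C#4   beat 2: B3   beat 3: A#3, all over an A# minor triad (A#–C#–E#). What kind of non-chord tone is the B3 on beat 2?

The harmony at that moment is A# minor triad (A#, C#, E#); B3 is not a chord tone.
It is approached by step down from C#4 and left by step down to A#3.
Step in, step out in the same direction — a passing tone.

Passing tone.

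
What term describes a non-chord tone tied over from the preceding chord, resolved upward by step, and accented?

Approach: by preparation — the pitch is first a chord tone, then held (tied or repeated) while the harmony changes under it. Departure: up by step. Metric position: strong.
A prepared dissonance that resolves upward by step — a retardation. (The same figure resolving downward would be a suspension.)

Retardation.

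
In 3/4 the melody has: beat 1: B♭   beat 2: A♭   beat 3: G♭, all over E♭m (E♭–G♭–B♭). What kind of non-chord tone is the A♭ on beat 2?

Passing tone.

The harmony at that moment is E♭ minor triad (E♭, G♭, B♭); A♭ is not a chord tone.
It is approached by step down from B♭ and left by step down to G♭.
Step in, step out in the same direction — a passing tone.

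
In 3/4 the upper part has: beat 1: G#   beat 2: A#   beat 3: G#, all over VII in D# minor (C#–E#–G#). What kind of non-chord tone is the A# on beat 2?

Upper neighbor tone.

The harmony at that moment is C# major triad (C#, E#, G#); A# is not a chord tone.
It is approached by step up from G# and left by step down to G#.
Step away and step back to the same note — a neighbor tone (upper neighbor).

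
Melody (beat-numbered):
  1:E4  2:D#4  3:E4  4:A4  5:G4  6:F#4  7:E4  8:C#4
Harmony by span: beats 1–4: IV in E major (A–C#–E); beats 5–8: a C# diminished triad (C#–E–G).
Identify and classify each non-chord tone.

D#4 (beat 2) — neighbor tone; F#4 (beat 6) — passing tone.

The harmony at that moment is A major triad (A, C#, E); D#4 is not a chord tone.
It is approached by step down from E4 and left by step up to E4.
Step away and step back to the same note — a neighbor tone (lower neighbor).
The harmony at that moment is C# diminished triad (C#, E, G); F#4 is not a chord tone.
It is approached by step down from G4 and left by step down to E4.
Step in, step out in the same direction — a passing tone.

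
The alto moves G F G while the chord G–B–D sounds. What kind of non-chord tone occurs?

F is a neighbor tone.

The harmony at that moment is G major triad (G, B, D); F is not a chord tone.
It is approached by step down from G and left by step up to G.
Step away and step back to the same note — a neighbor tone (lower neighbor).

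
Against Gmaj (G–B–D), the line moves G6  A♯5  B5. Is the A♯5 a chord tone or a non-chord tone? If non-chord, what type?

The harmony at that moment is G major triad (G, B, D); A♯5 is not a chord tone.
It is approached by leap down from G6 and left by step up to B5.
Leap in, step out — an appoggiatura.

Non-chord tone — an appoggiatura.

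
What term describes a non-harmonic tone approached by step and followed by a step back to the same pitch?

Approach: by step. Departure: by step in the opposite direction, back to the starting pitch.
Stepwise on both sides but reversing to return to the same chord tone — a neighbor tone. (Had it continued onward in the same direction it would be a passing tone instead.)

Neighbor tone.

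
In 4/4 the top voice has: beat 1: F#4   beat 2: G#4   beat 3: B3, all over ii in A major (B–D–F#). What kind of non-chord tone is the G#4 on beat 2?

The harmony at that moment is B minor triad (B, D, F#); G#4 is not a chord tone.
It is approached by step up from F#4 and left by leap down to B3.
Step in, leap out, on a weak beat — an escape tone.

Escape tone.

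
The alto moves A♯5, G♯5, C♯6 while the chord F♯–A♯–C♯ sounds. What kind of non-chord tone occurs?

G♯5 is an escape tone.

The harmony at that moment is F♯ major triad (F♯, A♯, C♯); G♯5 is not a chord tone.
It is approached by step down from A♯5 and left by leap up to C♯6.
Step in, leap out — an escape tone.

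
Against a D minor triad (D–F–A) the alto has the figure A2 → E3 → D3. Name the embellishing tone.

The harmony at that moment is D minor triad (D, F, A); E3 is not a chord tone.
It is approached by leap up from A2 and left by step down to D3.
Leap in, step out — an appoggiatura.

E3 is an appoggiatura.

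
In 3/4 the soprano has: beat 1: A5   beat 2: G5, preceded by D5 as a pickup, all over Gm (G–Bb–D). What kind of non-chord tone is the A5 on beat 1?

Appoggiatura.

The harmony at that moment is G minor triad (G, Bb, D); A5 is not a chord tone.
It is approached by leap up from D5 and left by step down to G5.
Leap in, step out, metrically accented — an appoggiatura.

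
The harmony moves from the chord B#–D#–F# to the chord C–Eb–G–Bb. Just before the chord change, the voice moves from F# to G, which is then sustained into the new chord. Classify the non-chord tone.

G is an anticipation.

The harmony at that moment is B# diminished triad (B#, D#, F#); G is not a chord tone.
It is approached by step up from F# and then sustained as the same pitch into the next harmony.
Arriving early and becoming a chord tone when the harmony changes — an anticipation.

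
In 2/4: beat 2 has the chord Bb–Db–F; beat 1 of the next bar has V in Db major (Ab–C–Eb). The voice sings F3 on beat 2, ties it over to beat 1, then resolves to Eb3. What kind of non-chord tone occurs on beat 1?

The harmony at that moment is Ab major triad (Ab, C, Eb); F3 is not a chord tone.
It is held over (the same pitch as the preceding F3) and left by step down to Eb3.
Held over from the previous chord and resolving down by step — a suspension.

Suspension.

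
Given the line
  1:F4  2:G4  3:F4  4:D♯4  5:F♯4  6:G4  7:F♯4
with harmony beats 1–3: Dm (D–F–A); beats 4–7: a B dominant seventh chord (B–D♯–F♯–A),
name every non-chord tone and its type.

The harmony at that moment is D minor triad (D, F, A); G4 is not a chord tone.
It is approached by step up from F4 and left by step down to F4.
Step away and step back to the same note — a neighbor tone (upper neighbor).
The harmony at that moment is B dominant seventh chord (B, D♯, F♯, A); G4 is not a chord tone.
It is approached by step up from F♯4 and left by step down to F♯4.
Step away and step back to the same note — a neighbor tone (upper neighbor).

G4 (beat 2) — neighbor tone; G4 (beat 6) — neighbor tone.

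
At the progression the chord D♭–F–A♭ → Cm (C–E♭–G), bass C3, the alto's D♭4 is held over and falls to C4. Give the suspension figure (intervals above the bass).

At the second chord the bass is C3. The suspended D♭4 lies a ninth above the bass; after resolving down by step to C4, the interval above the bass becomes an octave.
Suspension figures are named by those two intervals: 9–8.

9–8 suspension.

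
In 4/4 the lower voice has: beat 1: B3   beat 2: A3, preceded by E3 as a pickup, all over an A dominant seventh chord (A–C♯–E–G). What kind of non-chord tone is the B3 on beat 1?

The harmony at that moment is A dominant seventh chord (A, C♯, E, G); B3 is not a chord tone.
It is approached by leap up from E3 and left by step down to A3.
Leap in, step out, metrically accented — an appoggiatura.

Appoggiatura.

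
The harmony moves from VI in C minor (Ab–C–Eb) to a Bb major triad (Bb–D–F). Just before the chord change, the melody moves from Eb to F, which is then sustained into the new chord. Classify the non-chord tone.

The harmony at that moment is Ab major triad (Ab, C, Eb); F is not a chord tone.
It is approached by step up from Eb and then sustained as the same pitch into the next harmony.
Arriving early and becoming a chord tone when the harmony changes — an anticipation.

F is an anticipation.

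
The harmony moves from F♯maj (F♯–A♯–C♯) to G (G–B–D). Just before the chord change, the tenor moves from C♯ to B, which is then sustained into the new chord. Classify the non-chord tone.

The harmony at that moment is F♯ major triad (F♯, A♯, C♯); B is not a chord tone.
It is approached by step down from C♯ and then sustained as the same pitch into the next harmony.
Arriving early and becoming a chord tone when the harmony changes — an anticipation.

B is an anticipation.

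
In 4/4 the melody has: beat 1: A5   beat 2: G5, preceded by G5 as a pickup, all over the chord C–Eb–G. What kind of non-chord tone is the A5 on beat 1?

Upper neighbor tone.

The harmony at that moment is C minor triad (C, Eb, G); A5 is not a chord tone.
It is approached by step up from G5 and left by step down to G5.
Step away and step back to the same note — a neighbor tone (upper neighbor).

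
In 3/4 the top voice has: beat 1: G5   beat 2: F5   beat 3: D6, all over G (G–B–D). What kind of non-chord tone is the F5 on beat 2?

The harmony at that moment is G major triad (G, B, D); F5 is not a chord tone.
It is approached by step down from G5 and left by leap up to D6.
Step in, leap out, on a weak beat — an escape tone.

Escape tone.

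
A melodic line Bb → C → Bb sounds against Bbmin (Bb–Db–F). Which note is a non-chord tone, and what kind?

C is a neighbor tone.

The harmony at that moment is Bb minor triad (Bb, Db, F); C is not a chord tone.
It is approached by step up from Bb and left by step down to Bb.
Step away and step back to the same note — a neighbor tone (upper neighbor).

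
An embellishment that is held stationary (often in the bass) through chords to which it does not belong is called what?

Approach: none. Departure: none — a single pitch is sustained while the chords change around it, passing through harmonies that do not contain it.
No melodic motion at all; the dissonance is created entirely by the moving harmonies against the stationary note — a pedal tone (pedal point).

Pedal tone.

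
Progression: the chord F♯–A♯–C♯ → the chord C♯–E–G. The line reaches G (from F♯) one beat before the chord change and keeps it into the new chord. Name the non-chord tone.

G is an anticipation.

The harmony at that moment is F♯ major triad (F♯, A♯, C♯); G is not a chord tone.
It is approached by step up from F♯ and then sustained as the same pitch into the next harmony.
Arriving early and becoming a chord tone when the harmony changes — an anticipation.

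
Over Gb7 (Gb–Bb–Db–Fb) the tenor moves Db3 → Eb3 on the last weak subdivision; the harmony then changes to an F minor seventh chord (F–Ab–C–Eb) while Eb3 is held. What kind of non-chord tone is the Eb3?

The harmony at that moment is Gb dominant seventh chord (Gb, Bb, Db, Fb); Eb3 is not a chord tone.
It is approached by step up from Db3 and then sustained as the same pitch into the next harmony.
Arriving early and becoming a chord tone when the harmony changes — an anticipation.

Eb3 is an anticipation.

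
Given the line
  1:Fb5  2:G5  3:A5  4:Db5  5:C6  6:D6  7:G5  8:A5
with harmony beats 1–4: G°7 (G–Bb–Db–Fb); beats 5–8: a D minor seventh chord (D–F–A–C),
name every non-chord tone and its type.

A5 (beat 3) — escape tone; G5 (beat 7) — appoggiatura.

The harmony at that moment is G diminished seventh chord (G, Bb, Db, Fb); A5 is not a chord tone.
It is approached by step up from G5 and left by leap down to Db5.
Step in, leap out — an escape tone.
The harmony at that moment is D minor seventh chord (D, F, A, C); G5 is not a chord tone.
It is approached by leap down from D6 and left by step up to A5.
Leap in, step out — an appoggiatura.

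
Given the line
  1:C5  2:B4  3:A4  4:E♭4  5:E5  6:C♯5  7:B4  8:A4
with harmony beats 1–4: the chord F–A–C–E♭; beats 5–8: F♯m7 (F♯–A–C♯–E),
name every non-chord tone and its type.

The harmony at that moment is F dominant seventh chord (F, A, C, E♭); B4 is not a chord tone.
It is approached by step down from C5 and left by step down to A4.
Step in, step out in the same direction — a passing tone.
The harmony at that moment is F♯ minor seventh chord (F♯, A, C♯, E); B4 is not a chord tone.
It is approached by step down from C♯5 and left by step down to A4.
Step in, step out in the same direction — a passing tone.

B4 (beat 2) — passing tone; B4 (beat 7) — passing tone.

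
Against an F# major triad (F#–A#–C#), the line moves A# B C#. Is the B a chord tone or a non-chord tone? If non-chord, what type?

Non-chord tone — a passing tone.

The harmony at that moment is F# major triad (F#, A#, C#); B is not a chord tone.
It is approached by step up from A# and left by step up to C#.
Step in, step out in the same direction — a passing tone.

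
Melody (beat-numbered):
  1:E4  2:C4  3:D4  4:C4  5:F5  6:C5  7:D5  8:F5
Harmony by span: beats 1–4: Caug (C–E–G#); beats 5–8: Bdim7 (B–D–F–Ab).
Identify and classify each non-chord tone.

D4 (beat 3) — neighbor tone; C5 (beat 6) — appoggiatura.

The harmony at that moment is C augmented triad (C, E, G#); D4 is not a chord tone.
It is approached by step up from C4 and left by step down to C4.
Step away and step back to the same note — a neighbor tone (upper neighbor).
The harmony at that moment is B diminished seventh chord (B, D, F, Ab); C5 is not a chord tone.
It is approached by leap down from F5 and left by step up to D5.
Leap in, step out — an appoggiatura.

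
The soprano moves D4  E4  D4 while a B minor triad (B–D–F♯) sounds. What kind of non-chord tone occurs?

The harmony at that moment is B minor triad (B, D, F♯); E4 is not a chord tone.
It is approached by step up from D4 and left by step down to D4.
Step away and step back to the same note — a neighbor tone (upper neighbor).

E4 is a neighbor tone.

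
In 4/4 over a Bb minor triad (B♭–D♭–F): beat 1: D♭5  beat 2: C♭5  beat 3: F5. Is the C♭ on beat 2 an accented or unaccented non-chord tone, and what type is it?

Unaccented escape tone.

The harmony at that moment is B♭ minor triad (B♭, D♭, F); C♭5 is not a chord tone.
It is approached by step down from D♭5 and left by leap up to F5.
Step in, leap out — an escape tone.
It falls on a weak beat, so it is unaccented.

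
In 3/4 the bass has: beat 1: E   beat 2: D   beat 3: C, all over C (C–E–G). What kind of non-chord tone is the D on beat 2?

Passing tone.

The harmony at that moment is C major triad (C, E, G); D is not a chord tone.
It is approached by step down from E and left by step down to C.
Step in, step out in the same direction — a passing tone.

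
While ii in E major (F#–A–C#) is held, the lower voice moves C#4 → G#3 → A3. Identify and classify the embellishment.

The harmony at that moment is F# minor triad (F#, A, C#); G#3 is not a chord tone.
It is approached by leap down from C#4 and left by step up to A3.
Leap in, step out — an appoggiatura.

G#3 is an appoggiatura.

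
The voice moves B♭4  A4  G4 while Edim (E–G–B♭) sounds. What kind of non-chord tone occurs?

A4 is a passing tone.

The harmony at that moment is E diminished triad (E, G, B♭); A4 is not a chord tone.
It is approached by step down from B♭4 and left by step down to G4.
Step in, step out in the same direction — a passing tone.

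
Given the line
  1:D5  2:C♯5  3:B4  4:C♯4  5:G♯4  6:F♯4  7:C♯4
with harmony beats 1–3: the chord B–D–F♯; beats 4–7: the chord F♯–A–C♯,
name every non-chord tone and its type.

The harmony at that moment is B minor triad (B, D, F♯); C♯5 is not a chord tone.
It is approached by step down from D5 and left by step down to B4.
Step in, step out in the same direction — a passing tone.
The harmony at that moment is F♯ minor triad (F♯, A, C♯); G♯4 is not a chord tone.
It is approached by leap up from C♯4 and left by step down to F♯4.
Leap in, step out — an appoggiatura.

C♯5 (beat 2) — passing tone; G♯4 (beat 5) — appoggiatura.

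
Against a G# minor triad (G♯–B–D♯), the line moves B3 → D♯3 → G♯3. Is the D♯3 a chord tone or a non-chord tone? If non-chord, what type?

G# minor triad contains G♯, B, D♯; D♯ is the fifth, so it is a chord tone.

Chord tone (the fifth of G# minor triad).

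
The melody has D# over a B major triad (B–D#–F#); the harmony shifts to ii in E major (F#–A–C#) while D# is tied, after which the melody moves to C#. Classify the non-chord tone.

D# is a suspension.

The harmony at that moment is F# minor triad (F#, A, C#); D# is not a chord tone.
It is held over (the same pitch as the preceding D#) and left by step down to C#.
Held over from the previous chord and resolving down by step — a suspension.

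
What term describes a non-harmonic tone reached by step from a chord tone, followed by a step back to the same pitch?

Neighbor tone.

Approach: by step. Departure: by step in the opposite direction, back to the starting pitch.
Stepwise on both sides but reversing to return to the same chord tone — a neighbor tone. (Had it continued onward in the same direction it would be a passing tone instead.)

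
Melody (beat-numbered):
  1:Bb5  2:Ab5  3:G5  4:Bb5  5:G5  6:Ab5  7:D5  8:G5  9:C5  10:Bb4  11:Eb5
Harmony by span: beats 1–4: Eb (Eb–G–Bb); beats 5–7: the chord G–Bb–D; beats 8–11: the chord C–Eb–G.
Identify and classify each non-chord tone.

The harmony at that moment is Eb major triad (Eb, G, Bb); Ab5 is not a chord tone.
It is approached by step down from Bb5 and left by step down to G5.
Step in, step out in the same direction — a passing tone.
The harmony at that moment is G minor triad (G, Bb, D); Ab5 is not a chord tone.
It is approached by step up from G5 and left by leap down to D5.
Step in, leap out — an escape tone.
The harmony at that moment is C minor triad (C, Eb, G); Bb4 is not a chord tone.
It is approached by step down from C5 and left by leap up to Eb5.
Step in, leap out — an escape tone.

Ab5 (beat 2) — passing tone; Ab5 (beat 6) — escape tone; Bb4 (beat 10) — escape tone.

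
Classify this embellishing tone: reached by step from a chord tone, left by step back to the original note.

Approach: by step. Departure: by step in the opposite direction, back to the starting pitch.
Stepwise on both sides but reversing to return to the same chord tone — a neighbor tone. (Had it continued onward in the same direction it would be a passing tone instead.)

Neighbor tone.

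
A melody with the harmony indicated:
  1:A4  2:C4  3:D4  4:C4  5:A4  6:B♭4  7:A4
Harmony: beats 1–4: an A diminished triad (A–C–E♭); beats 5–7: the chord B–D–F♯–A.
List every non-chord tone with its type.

D4 (beat 3) — neighbor tone; B♭4 (beat 6) — neighbor tone.

The harmony at that moment is A diminished triad (A, C, E♭); D4 is not a chord tone.
It is approached by step up from C4 and left by step down to C4.
Step away and step back to the same note — a neighbor tone (upper neighbor).
The harmony at that moment is B minor seventh chord (B, D, F♯, A); B♭4 is not a chord tone.
It is approached by step up from A4 and left by step down to A4.
Step away and step back to the same note — a neighbor tone (upper neighbor).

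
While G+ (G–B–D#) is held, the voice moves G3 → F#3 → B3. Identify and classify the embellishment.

The harmony at that moment is G augmented triad (G, B, D#); F#3 is not a chord tone.
It is approached by step down from G3 and left by leap up to B3.
Step in, leap out — an escape tone.

F#3 is an escape tone.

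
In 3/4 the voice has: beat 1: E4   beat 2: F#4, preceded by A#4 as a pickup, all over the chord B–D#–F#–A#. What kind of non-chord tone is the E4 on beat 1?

The harmony at that moment is B major seventh chord (B, D#, F#, A#); E4 is not a chord tone.
It is approached by leap down from A#4 and left by step up to F#4.
Leap in, step out, metrically accented — an appoggiatura.

Appoggiatura.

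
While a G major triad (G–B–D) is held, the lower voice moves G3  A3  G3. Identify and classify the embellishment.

A3 is a neighbor tone.

The harmony at that moment is G major triad (G, B, D); A3 is not a chord tone.
It is approached by step up from G3 and left by step down to G3.
Step away and step back to the same note — a neighbor tone (upper neighbor).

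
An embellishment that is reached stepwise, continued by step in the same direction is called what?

Passing tone.

Approach: by step. Departure: by step, continuing in the same direction.
Stepwise on both sides with no change of direction means the note fills in the space between two different chord tones — a passing tone. (Had it turned back to its starting note it would be a neighbor tone instead.)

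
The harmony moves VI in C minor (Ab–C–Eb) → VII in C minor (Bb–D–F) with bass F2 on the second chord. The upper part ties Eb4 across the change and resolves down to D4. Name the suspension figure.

At the second chord the bass is F2. The suspended Eb4 lies a seventh above the bass; after resolving down by step to D4, the interval above the bass becomes a sixth.
Suspension figures are named by those two intervals: 7–6.

7–6 suspension.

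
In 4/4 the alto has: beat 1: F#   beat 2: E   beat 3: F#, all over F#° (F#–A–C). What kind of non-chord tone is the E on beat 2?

The harmony at that moment is F# diminished triad (F#, A, C); E is not a chord tone.
It is approached by step down from F# and left by step up to F#.
Step away and step back to the same note — a neighbor tone (lower neighbor).

Lower neighbor tone.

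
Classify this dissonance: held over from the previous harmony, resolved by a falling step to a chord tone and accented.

Suspension.

Approach: by preparation — the pitch is first a chord tone, then held (tied or repeated) while the harmony changes under it. Departure: down by step. Metric position: strong.
A prepared dissonance that resolves downward by step — a suspension. (The same figure resolving upward would be a retardation.)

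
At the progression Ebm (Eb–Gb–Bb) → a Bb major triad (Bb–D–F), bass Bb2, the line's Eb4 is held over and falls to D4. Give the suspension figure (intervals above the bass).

4–3 suspension.

At the second chord the bass is Bb2. The suspended Eb4 lies a fourth above the bass; after resolving down by step to D4, the interval above the bass becomes a third.
Suspension figures are named by those two intervals: 4–3.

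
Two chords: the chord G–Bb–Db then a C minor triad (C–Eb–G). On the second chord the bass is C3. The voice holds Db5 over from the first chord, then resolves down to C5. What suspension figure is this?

9–8 suspension.

At the second chord the bass is C3. The suspended Db5 lies a ninth above the bass; after resolving down by step to C5, the interval above the bass becomes an octave.
Suspension figures are named by those two intervals: 9–8.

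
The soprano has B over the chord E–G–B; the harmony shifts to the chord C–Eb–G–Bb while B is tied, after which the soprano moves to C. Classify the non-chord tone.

The harmony at that moment is C minor seventh chord (C, Eb, G, Bb); B is not a chord tone.
It is held over (the same pitch as the preceding B) and left by step up to C.
Held over from the previous chord and resolving up by step — a retardation.

B is a retardation.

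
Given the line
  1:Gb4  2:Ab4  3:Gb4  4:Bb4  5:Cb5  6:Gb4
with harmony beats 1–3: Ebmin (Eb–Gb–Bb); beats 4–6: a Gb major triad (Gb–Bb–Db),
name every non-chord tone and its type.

Ab4 (beat 2) — neighbor tone; Cb5 (beat 5) — escape tone.

The harmony at that moment is Eb minor triad (Eb, Gb, Bb); Ab4 is not a chord tone.
It is approached by step up from Gb4 and left by step down to Gb4.
Step away and step back to the same note — a neighbor tone (upper neighbor).
The harmony at that moment is Gb major triad (Gb, Bb, Db); Cb5 is not a chord tone.
It is approached by step up from Bb4 and left by leap down to Gb4.
Step in, leap out — an escape tone.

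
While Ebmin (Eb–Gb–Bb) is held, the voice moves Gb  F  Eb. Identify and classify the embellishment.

F is a passing tone.

The harmony at that moment is Eb minor triad (Eb, Gb, Bb); F is not a chord tone.
It is approached by step down from Gb and left by step down to Eb.
Step in, step out in the same direction — a passing tone.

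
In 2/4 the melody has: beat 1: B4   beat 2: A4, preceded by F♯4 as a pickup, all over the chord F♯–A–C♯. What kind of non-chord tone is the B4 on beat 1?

Appoggiatura.

The harmony at that moment is F♯ minor triad (F♯, A, C♯); B4 is not a chord tone.
It is approached by leap up from F♯4 and left by step down to A4.
Leap in, step out, metrically accented — an appoggiatura.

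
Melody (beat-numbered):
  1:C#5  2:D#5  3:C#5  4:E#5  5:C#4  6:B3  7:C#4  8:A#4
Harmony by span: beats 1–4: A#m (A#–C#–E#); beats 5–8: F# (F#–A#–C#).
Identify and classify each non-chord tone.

The harmony at that moment is A# minor triad (A#, C#, E#); D#5 is not a chord tone.
It is approached by step up from C#5 and left by step down to C#5.
Step away and step back to the same note — a neighbor tone (upper neighbor).
The harmony at that moment is F# major triad (F#, A#, C#); B3 is not a chord tone.
It is approached by step down from C#4 and left by step up to C#4.
Step away and step back to the same note — a neighbor tone (lower neighbor).

D#5 (beat 2) — neighbor tone; B3 (beat 6) — neighbor tone.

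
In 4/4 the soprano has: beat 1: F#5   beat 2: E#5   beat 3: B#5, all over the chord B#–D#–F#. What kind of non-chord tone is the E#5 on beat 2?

Escape tone.

The harmony at that moment is B# diminished triad (B#, D#, F#); E#5 is not a chord tone.
It is approached by step down from F#5 and left by leap up to B#5.
Step in, leap out, on a weak beat — an escape tone.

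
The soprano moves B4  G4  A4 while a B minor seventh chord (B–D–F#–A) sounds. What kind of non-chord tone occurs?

G4 is an appoggiatura.

The harmony at that moment is B minor seventh chord (B, D, F#, A); G4 is not a chord tone.
It is approached by leap down from B4 and left by step up to A4.
Leap in, step out — an appoggiatura.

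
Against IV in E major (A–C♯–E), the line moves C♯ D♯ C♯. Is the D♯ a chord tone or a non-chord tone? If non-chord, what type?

The harmony at that moment is A major triad (A, C♯, E); D♯ is not a chord tone.
It is approached by step up from C♯ and left by step down to C♯.
Step away and step back to the same note — a neighbor tone (upper neighbor).

Non-chord tone — a neighbor tone.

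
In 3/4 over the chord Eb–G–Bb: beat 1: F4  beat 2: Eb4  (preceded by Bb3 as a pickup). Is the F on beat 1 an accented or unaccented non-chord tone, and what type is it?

Accented appoggiatura.

The harmony at that moment is Eb major triad (Eb, G, Bb); F4 is not a chord tone.
It is approached by leap up from Bb3 and left by step down to Eb4.
Leap in, step out — an appoggiatura.
It falls on the downbeat, so it is accented.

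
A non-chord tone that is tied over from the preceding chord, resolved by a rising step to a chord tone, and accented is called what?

Retardation.

Approach: by preparation — the pitch is first a chord tone, then held (tied or repeated) while the harmony changes under it. Departure: up by step. Metric position: strong.
A prepared dissonance that resolves upward by step — a retardation. (The same figure resolving downward would be a suspension.)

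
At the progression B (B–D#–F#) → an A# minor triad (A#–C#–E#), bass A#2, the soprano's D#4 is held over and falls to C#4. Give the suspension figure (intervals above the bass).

4–3 suspension.

At the second chord the bass is A#2. The suspended D#4 lies a fourth above the bass; after resolving down by step to C#4, the interval above the bass becomes a third.
Suspension figures are named by those two intervals: 4–3.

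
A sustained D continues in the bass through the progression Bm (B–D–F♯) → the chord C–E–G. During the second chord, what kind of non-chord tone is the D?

Pedal tone (pedal point).

The harmony at that moment is C major triad (C, E, G); D is not a chord tone.
It is held over (the same pitch as the preceding D) and then sustained as the same pitch into the next harmony.
Sustained through a change of harmony — a pedal tone.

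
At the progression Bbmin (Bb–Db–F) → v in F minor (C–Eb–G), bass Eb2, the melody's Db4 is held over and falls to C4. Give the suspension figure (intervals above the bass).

At the second chord the bass is Eb2. The suspended Db4 lies a seventh above the bass; after resolving down by step to C4, the interval above the bass becomes a sixth.
Suspension figures are named by those two intervals: 7–6.

7–6 suspension.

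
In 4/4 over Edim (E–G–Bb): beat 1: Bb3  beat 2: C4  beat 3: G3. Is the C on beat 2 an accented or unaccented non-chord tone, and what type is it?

Unaccented escape tone.

The harmony at that moment is E diminished triad (E, G, Bb); C4 is not a chord tone.
It is approached by step up from Bb3 and left by leap down to G3.
Step in, leap out — an escape tone.
It falls on a weak beat, so it is unaccented.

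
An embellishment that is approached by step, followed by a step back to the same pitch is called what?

Neighbor tone.

Approach: by step. Departure: by step in the opposite direction, back to the starting pitch.
Stepwise on both sides but reversing to return to the same chord tone — a neighbor tone. (Had it continued onward in the same direction it would be a passing tone instead.)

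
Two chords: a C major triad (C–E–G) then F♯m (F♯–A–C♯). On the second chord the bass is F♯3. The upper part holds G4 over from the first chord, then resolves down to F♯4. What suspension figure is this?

9–8 suspension.

At the second chord the bass is F♯3. The suspended G4 lies a ninth above the bass; after resolving down by step to F♯4, the interval above the bass becomes an octave.
Suspension figures are named by those two intervals: 9–8.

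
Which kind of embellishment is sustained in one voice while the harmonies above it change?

Approach: none. Departure: none — a single pitch is sustained while the chords change around it, passing through harmonies that do not contain it.
No melodic motion at all; the dissonance is created entirely by the moving harmonies against the stationary note — a pedal tone (pedal point).

Pedal tone.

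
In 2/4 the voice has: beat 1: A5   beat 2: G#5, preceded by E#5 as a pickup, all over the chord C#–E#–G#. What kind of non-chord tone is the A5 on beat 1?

The harmony at that moment is C# major triad (C#, E#, G#); A5 is not a chord tone.
It is approached by leap up from E#5 and left by step down to G#5.
Leap in, step out, metrically accented — an appoggiatura.

Appoggiatura.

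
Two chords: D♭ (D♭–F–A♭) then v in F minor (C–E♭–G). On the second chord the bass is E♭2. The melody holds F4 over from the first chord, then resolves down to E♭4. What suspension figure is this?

9–8 suspension.

At the second chord the bass is E♭2. The suspended F4 lies a ninth above the bass; after resolving down by step to E♭4, the interval above the bass becomes an octave.
Suspension figures are named by those two intervals: 9–8.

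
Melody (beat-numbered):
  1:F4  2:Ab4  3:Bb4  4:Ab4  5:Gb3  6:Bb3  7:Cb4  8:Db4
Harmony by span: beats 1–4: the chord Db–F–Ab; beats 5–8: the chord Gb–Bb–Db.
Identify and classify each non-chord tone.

Bb4 (beat 3) — neighbor tone; Cb4 (beat 7) — passing tone.

The harmony at that moment is Db major triad (Db, F, Ab); Bb4 is not a chord tone.
It is approached by step up from Ab4 and left by step down to Ab4.
Step away and step back to the same note — a neighbor tone (upper neighbor).
The harmony at that moment is Gb major triad (Gb, Bb, Db); Cb4 is not a chord tone.
It is approached by step up from Bb3 and left by step up to Db4.
Step in, step out in the same direction — a passing tone.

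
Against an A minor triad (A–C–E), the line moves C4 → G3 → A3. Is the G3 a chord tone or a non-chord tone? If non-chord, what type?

Non-chord tone — an appoggiatura.

The harmony at that moment is A minor triad (A, C, E); G3 is not a chord tone.
It is approached by leap down from C4 and left by step up to A3.
Leap in, step out — an appoggiatura.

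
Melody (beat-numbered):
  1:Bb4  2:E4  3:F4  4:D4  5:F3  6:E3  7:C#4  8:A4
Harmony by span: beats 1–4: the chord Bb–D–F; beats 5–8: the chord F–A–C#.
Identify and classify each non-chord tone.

E4 (beat 2) — appoggiatura; E3 (beat 6) — escape tone.

The harmony at that moment is Bb major triad (Bb, D, F); E4 is not a chord tone.
It is approached by leap down from Bb4 and left by step up to F4.
Leap in, step out — an appoggiatura.
The harmony at that moment is F augmented triad (F, A, C#); E3 is not a chord tone.
It is approached by step down from F3 and left by leap up to C#4.
Step in, leap out — an escape tone.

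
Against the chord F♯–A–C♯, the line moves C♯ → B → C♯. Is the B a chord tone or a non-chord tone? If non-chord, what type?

Non-chord tone — a neighbor tone.

The harmony at that moment is F♯ minor triad (F♯, A, C♯); B is not a chord tone.
It is approached by step down from C♯ and left by step up to C♯.
Step away and step back to the same note — a neighbor tone (lower neighbor).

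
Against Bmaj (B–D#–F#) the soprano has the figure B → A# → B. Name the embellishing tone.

The harmony at that moment is B major triad (B, D#, F#); A# is not a chord tone.
It is approached by step down from B and left by step up to B.
Step away and step back to the same note — a neighbor tone (lower neighbor).

A# is a neighbor tone.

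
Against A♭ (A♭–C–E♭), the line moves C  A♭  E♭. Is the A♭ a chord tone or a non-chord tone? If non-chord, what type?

Ab major triad contains A♭, C, E♭; A♭ is the root, so it is a chord tone.

Chord tone (the root of Ab major triad).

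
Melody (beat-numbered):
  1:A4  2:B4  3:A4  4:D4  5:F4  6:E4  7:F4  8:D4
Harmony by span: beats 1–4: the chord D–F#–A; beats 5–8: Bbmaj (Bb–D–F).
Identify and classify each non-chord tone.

The harmony at that moment is D major triad (D, F#, A); B4 is not a chord tone.
It is approached by step up from A4 and left by step down to A4.
Step away and step back to the same note — a neighbor tone (upper neighbor).
The harmony at that moment is Bb major triad (Bb, D, F); E4 is not a chord tone.
It is approached by step down from F4 and left by step up to F4.
Step away and step back to the same note — a neighbor tone (lower neighbor).

B4 (beat 2) — neighbor tone; E4 (beat 6) — neighbor tone.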